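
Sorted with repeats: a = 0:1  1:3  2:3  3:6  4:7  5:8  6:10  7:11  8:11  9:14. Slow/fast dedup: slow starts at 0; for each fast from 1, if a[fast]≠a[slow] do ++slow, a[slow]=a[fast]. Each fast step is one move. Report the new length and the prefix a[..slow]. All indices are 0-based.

slow=0 fast=1: a[fast]=3≠a[slow]=1 write a[1]=3, slow++,fast++
slow=1 fast=2: a[fast]=3=a[slow] dup, fast++
slow=1 fast=3: a[fast]=6≠a[slow]=3 write a[2]=6, slow++,fast++
slow=2 fast=4: a[fast]=7≠a[slow]=6 write a[3]=7, slow++,fast++
slow=3 fast=5: a[fast]=8≠a[slow]=7 write a[4]=8, slow++,fast++
slow=4 fast=6: a[fast]=10≠a[slow]=8 write a[5]=10, slow++,fast++
slow=5 fast=7: a[fast]=11≠a[slow]=10 write a[6]=11, slow++,fast++
slow=6 fast=8: a[fast]=11=a[slow] dup, fast++
slow=6 fast=9: a[fast]=14≠a[slow]=11 write a[7]=14, slow++,fast++

length 8; prefix = [1, 3, 6, 7, 8, 10, 11, 14]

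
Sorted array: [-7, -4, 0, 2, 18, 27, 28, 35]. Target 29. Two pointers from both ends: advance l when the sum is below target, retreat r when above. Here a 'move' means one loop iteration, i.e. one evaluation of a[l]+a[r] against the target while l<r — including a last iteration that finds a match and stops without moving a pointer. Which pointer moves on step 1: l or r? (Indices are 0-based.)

l

[0,7] -7+35=28 <29 → l++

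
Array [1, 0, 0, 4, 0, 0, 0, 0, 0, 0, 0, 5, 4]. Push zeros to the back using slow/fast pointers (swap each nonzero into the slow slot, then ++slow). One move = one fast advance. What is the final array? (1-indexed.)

(s=1,f=1) a[fast]=1≠0 swap→a[1]=1 → slow++,fast++
(s=2,f=2) a[fast]=0 → fast++
(s=2,f=3) a[fast]=0 → fast++
(s=2,f=4) a[fast]=4≠0 swap→a[2]=4 → slow++,fast++
(s=3,f=5) a[fast]=0 → fast++
(s=3,f=6) a[fast]=0 → fast++
(s=3,f=7) a[fast]=0 → fast++
(s=3,f=8) a[fast]=0 → fast++
(s=3,f=9) a[fast]=0 → fast++
(s=3,f=10) a[fast]=0 → fast++
(s=3,f=11) a[fast]=0 → fast++
(s=3,f=12) a[fast]=5≠0 swap→a[3]=5 → slow++,fast++
(s=4,f=13) a[fast]=4≠0 swap→a[4]=4 → slow++,fast++

[1, 4, 5, 4, 0, 0, 0, 0, 0, 0, 0, 0, 0]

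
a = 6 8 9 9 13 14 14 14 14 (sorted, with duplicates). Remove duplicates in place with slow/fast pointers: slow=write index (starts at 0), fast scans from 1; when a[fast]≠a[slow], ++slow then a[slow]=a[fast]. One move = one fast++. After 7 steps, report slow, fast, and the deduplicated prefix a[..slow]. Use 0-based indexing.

(s=0,f=1) a[fast]=8≠a[slow]=6 write a[1]=8 → slow++,fast++
(s=1,f=2) a[fast]=9≠a[slow]=8 write a[2]=9 → slow++,fast++
(s=2,f=3) a[fast]=9=a[slow] dup → fast++
(s=2,f=4) a[fast]=13≠a[slow]=9 write a[3]=13 → slow++,fast++
(s=3,f=5) a[fast]=14≠a[slow]=13 write a[4]=14 → slow++,fast++
(s=4,f=6) a[fast]=14=a[slow] dup → fast++
(s=4,f=7) a[fast]=14=a[slow] dup → fast++

slow=4, fast=8, prefix=[6, 8, 9, 13, 14]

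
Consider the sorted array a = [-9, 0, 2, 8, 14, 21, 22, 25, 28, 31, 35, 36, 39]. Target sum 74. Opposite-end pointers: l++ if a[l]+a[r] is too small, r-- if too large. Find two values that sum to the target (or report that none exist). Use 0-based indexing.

[0,12] -9+39=30 <74 → l++
[1,12] 0+39=39 <74 → l++
[2,12] 2+39=41 <74 → l++
[3,12] 8+39=47 <74 → l++
[4,12] 14+39=53 <74 → l++
[5,12] 21+39=60 <74 → l++
[6,12] 22+39=61 <74 → l++
[7,12] 25+39=64 <74 → l++
[8,12] 28+39=67 <74 → l++
[9,12] 31+39=70 <74 → l++
[10,12] 35+39=74 → found

(35, 39)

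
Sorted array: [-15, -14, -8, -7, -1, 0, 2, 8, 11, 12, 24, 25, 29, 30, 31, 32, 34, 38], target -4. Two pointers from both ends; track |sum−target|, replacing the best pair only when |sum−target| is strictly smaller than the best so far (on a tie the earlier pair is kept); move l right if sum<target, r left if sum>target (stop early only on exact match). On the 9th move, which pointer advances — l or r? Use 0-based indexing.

r

l=0 r=17: -15+38=23 d=27 *, r--
l=0 r=16: -15+34=19 d=23 *, r--
l=0 r=15: -15+32=17 d=21 *, r--
l=0 r=14: -15+31=16 d=20 *, r--
l=0 r=13: -15+30=15 d=19 *, r--
l=0 r=12: -15+29=14 d=18 *, r--
l=0 r=11: -15+25=10 d=14 *, r--
l=0 r=10: -15+24=9 d=13 *, r--
l=0 r=9: -15+12=-3 d=1 *, r--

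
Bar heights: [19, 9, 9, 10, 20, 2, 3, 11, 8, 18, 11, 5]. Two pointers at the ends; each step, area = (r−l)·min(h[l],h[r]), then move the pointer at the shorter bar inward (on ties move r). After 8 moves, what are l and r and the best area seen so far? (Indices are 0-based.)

l=1, r=4, best area=162

l=0 r=11: min(19,5)*11=55 best=55 *, r--
l=0 r=10: min(19,11)*10=110 best=110 *, r--
l=0 r=9: min(19,18)*9=162 best=162 *, r--
l=0 r=8: min(19,8)*8=64 best=162, r--
l=0 r=7: min(19,11)*7=77 best=162, r--
l=0 r=6: min(19,3)*6=18 best=162, r--
l=0 r=5: min(19,2)*5=10 best=162, r--
l=0 r=4: min(19,20)*4=76 best=162, l++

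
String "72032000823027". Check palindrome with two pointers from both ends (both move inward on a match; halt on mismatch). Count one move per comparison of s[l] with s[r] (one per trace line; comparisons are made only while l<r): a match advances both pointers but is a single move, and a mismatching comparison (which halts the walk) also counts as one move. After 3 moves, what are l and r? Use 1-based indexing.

l=4, r=11

[1,14] '7'=='7' → l++,r--
[2,13] '2'=='2' → l++,r--
[3,12] '0'=='0' → l++,r--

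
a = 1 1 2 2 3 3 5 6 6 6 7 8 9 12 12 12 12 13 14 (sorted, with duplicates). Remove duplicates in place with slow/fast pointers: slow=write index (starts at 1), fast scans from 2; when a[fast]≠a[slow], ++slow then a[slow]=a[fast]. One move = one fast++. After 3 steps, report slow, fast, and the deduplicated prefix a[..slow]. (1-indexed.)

slow=1 fast=2: a[fast]=1=a[slow] dup, fast++
slow=1 fast=3: a[fast]=2≠a[slow]=1 write a[2]=2, slow++,fast++
slow=2 fast=4: a[fast]=2=a[slow] dup, fast++

slow=2, fast=5, prefix=[1, 2]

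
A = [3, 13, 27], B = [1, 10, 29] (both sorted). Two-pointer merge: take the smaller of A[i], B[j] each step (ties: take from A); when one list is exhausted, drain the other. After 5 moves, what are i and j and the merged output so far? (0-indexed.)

i=3, j=2, merged so far=[1, 3, 10, 13, 27]

i=0 j=0: A[i]=3>B[j]=1 take 1, j++
i=0 j=1: A[i]=3<=B[j]=10 take 3, i++
i=1 j=1: A[i]=13>B[j]=10 take 10, j++
i=1 j=2: A[i]=13<=B[j]=29 take 13, i++
i=2 j=2: A[i]=27<=B[j]=29 take 27, i++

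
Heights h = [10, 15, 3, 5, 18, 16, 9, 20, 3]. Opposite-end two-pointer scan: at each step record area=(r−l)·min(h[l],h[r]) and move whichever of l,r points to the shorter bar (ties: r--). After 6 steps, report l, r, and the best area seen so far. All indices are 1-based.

l=6, r=8, best area=90

l=1 r=9: min(10,3)*8=24 best=24 *, r--
l=1 r=8: min(10,20)*7=70 best=70 *, l++
l=2 r=8: min(15,20)*6=90 best=90 *, l++
l=3 r=8: min(3,20)*5=15 best=90, l++
l=4 r=8: min(5,20)*4=20 best=90, l++
l=5 r=8: min(18,20)*3=54 best=90, l++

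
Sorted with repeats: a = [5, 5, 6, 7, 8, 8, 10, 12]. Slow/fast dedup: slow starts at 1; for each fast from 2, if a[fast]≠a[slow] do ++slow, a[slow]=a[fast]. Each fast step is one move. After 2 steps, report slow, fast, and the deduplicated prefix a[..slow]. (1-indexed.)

slow=1 fast=2: a[fast]=5=a[slow] dup, fast++
slow=1 fast=3: a[fast]=6≠a[slow]=5 write a[2]=6, slow++,fast++

slow=2, fast=4, prefix=[5, 6]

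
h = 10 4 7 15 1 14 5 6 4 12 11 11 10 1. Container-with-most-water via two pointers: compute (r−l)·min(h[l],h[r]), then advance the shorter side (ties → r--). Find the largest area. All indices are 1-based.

max area = 120

l=1 r=14: min(10,1)*13=13 best=13 *, r--
l=1 r=13: min(10,10)*12=120 best=120 *, r--
l=1 r=12: min(10,11)*11=110 best=120, l++
l=2 r=12: min(4,11)*10=40 best=120, l++
l=3 r=12: min(7,11)*9=63 best=120, l++
l=4 r=12: min(15,11)*8=88 best=120, r--
l=4 r=11: min(15,11)*7=77 best=120, r--
l=4 r=10: min(15,12)*6=72 best=120, r--
l=4 r=9: min(15,4)*5=20 best=120, r--
l=4 r=8: min(15,6)*4=24 best=120, r--
l=4 r=7: min(15,5)*3=15 best=120, r--
l=4 r=6: min(15,14)*2=28 best=120, r--
l=4 r=5: min(15,1)*1=1 best=120, r--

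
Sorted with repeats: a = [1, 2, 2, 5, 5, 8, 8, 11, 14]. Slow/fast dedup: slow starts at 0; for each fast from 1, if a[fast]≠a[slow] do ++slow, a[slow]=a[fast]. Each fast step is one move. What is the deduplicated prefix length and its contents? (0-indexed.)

length 6; prefix = [1, 2, 5, 8, 11, 14]

slow=0 fast=1: a[fast]=2≠a[slow]=1 write a[1]=2, slow++,fast++
slow=1 fast=2: a[fast]=2=a[slow] dup, fast++
slow=1 fast=3: a[fast]=5≠a[slow]=2 write a[2]=5, slow++,fast++
slow=2 fast=4: a[fast]=5=a[slow] dup, fast++
slow=2 fast=5: a[fast]=8≠a[slow]=5 write a[3]=8, slow++,fast++
slow=3 fast=6: a[fast]=8=a[slow] dup, fast++
slow=3 fast=7: a[fast]=11≠a[slow]=8 write a[4]=11, slow++,fast++
slow=4 fast=8: a[fast]=14≠a[slow]=11 write a[5]=14, slow++,fast++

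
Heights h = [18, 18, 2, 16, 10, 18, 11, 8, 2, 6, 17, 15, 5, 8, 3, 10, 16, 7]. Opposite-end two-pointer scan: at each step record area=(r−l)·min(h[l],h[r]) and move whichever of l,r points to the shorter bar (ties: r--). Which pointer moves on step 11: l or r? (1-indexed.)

r

l=1 r=18: min(18,7)*17=119 best=119 *, r--
l=1 r=17: min(18,16)*16=256 best=256 *, r--
l=1 r=16: min(18,10)*15=150 best=256, r--
l=1 r=15: min(18,3)*14=42 best=256, r--
l=1 r=14: min(18,8)*13=104 best=256, r--
l=1 r=13: min(18,5)*12=60 best=256, r--
l=1 r=12: min(18,15)*11=165 best=256, r--
l=1 r=11: min(18,17)*10=170 best=256, r--
l=1 r=10: min(18,6)*9=54 best=256, r--
l=1 r=9: min(18,2)*8=16 best=256, r--
l=1 r=8: min(18,8)*7=56 best=256, r--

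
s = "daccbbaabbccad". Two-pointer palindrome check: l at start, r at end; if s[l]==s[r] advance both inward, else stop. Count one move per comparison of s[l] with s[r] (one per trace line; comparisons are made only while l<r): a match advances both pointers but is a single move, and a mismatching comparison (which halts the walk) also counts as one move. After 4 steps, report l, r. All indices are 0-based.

l=4, r=9

[0,13] 'd'=='d' → l++,r--
[1,12] 'a'=='a' → l++,r--
[2,11] 'c'=='c' → l++,r--
[3,10] 'c'=='c' → l++,r--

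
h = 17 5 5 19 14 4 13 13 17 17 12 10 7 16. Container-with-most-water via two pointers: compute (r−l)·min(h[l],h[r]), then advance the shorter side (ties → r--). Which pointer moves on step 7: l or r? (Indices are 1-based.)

l=1 r=14: min(17,16)*13=208 best=208 *, r--
l=1 r=13: min(17,7)*12=84 best=208, r--
l=1 r=12: min(17,10)*11=110 best=208, r--
l=1 r=11: min(17,12)*10=120 best=208, r--
l=1 r=10: min(17,17)*9=153 best=208, r--
l=1 r=9: min(17,17)*8=136 best=208, r--
l=1 r=8: min(17,13)*7=91 best=208, r--

r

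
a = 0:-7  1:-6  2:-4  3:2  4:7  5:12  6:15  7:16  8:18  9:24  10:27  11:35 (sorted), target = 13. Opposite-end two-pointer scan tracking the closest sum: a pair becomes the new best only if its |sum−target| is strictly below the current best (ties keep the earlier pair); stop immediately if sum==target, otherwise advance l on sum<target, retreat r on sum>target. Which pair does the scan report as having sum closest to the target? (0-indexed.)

[0,11] -7+35=28 d=15 * → r--
[0,10] -7+27=20 d=7 * → r--
[0,9] -7+24=17 d=4 * → r--
[0,8] -7+18=11 d=2 * → l++
[1,8] -6+18=12 d=1 * → l++
[2,8] -4+18=14 d=1 → r--
[2,7] -4+16=12 d=1 → l++
[3,7] 2+16=18 d=5 → r--
[3,6] 2+15=17 d=4 → r--
[3,5] 2+12=14 d=1 → r--
[3,4] 2+7=9 d=4 → l++

pair (-6, 18) with sum 12 (|Δ|=1)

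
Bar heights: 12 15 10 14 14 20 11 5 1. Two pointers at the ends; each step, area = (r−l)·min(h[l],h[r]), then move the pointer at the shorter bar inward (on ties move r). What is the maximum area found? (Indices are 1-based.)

[1,9] min(12,1)*8=8 best=8 * → r--
[1,8] min(12,5)*7=35 best=35 * → r--
[1,7] min(12,11)*6=66 best=66 * → r--
[1,6] min(12,20)*5=60 best=66 → l++
[2,6] min(15,20)*4=60 best=66 → l++
[3,6] min(10,20)*3=30 best=66 → l++
[4,6] min(14,20)*2=28 best=66 → l++
[5,6] min(14,20)*1=14 best=66 → l++

max area = 66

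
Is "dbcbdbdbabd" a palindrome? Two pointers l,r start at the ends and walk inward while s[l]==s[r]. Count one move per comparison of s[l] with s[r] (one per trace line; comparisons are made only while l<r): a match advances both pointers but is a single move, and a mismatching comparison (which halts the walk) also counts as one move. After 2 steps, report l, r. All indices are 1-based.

l=3, r=9

l=1 r=11: 'd'=='d', l++,r--
l=2 r=10: 'b'=='b', l++,r--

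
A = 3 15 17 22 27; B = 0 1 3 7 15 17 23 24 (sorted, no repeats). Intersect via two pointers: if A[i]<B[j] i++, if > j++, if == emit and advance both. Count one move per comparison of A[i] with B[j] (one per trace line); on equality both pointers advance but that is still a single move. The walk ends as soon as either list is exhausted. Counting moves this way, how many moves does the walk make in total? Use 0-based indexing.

[i=0,j=0] 3>0 → j++
[i=0,j=1] 3>1 → j++
[i=0,j=2] 3==3 emit → i++,j++
[i=1,j=3] 15>7 → j++
[i=1,j=4] 15==15 emit → i++,j++
[i=2,j=5] 17==17 emit → i++,j++
[i=3,j=6] 22<23 → i++
[i=4,j=6] 27>23 → j++
[i=4,j=7] 27>24 → j++

9 moves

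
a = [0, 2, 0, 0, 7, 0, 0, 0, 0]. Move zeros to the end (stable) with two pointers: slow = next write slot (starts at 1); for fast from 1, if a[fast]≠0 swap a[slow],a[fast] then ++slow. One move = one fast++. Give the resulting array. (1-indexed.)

(s=1,f=1) a[fast]=0 → fast++
(s=1,f=2) a[fast]=2≠0 swap→a[1]=2 → slow++,fast++
(s=2,f=3) a[fast]=0 → fast++
(s=2,f=4) a[fast]=0 → fast++
(s=2,f=5) a[fast]=7≠0 swap→a[2]=7 → slow++,fast++
(s=3,f=6) a[fast]=0 → fast++
(s=3,f=7) a[fast]=0 → fast++
(s=3,f=8) a[fast]=0 → fast++
(s=3,f=9) a[fast]=0 → fast++

[2, 7, 0, 0, 0, 0, 0, 0, 0]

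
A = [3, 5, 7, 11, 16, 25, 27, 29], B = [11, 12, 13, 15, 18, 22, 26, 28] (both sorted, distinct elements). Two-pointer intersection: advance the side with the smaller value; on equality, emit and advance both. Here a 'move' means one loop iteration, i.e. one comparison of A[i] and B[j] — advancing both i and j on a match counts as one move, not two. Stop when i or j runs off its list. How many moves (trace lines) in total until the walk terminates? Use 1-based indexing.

[i=1,j=1] 3<11 → i++
[i=2,j=1] 5<11 → i++
[i=3,j=1] 7<11 → i++
[i=4,j=1] 11==11 emit → i++,j++
[i=5,j=2] 16>12 → j++
[i=5,j=3] 16>13 → j++
[i=5,j=4] 16>15 → j++
[i=5,j=5] 16<18 → i++
[i=6,j=5] 25>18 → j++
[i=6,j=6] 25>22 → j++
[i=6,j=7] 25<26 → i++
[i=7,j=7] 27>26 → j++
[i=7,j=8] 27<28 → i++
[i=8,j=8] 29>28 → j++

14 moves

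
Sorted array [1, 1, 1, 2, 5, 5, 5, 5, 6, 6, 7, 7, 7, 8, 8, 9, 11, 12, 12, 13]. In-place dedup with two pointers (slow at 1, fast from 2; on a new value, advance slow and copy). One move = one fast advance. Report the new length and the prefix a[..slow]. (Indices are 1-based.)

length 10; prefix = [1, 2, 5, 6, 7, 8, 9, 11, 12, 13]

(s=1,f=2) a[fast]=1=a[slow] dup → fast++
(s=1,f=3) a[fast]=1=a[slow] dup → fast++
(s=1,f=4) a[fast]=2≠a[slow]=1 write a[2]=2 → slow++,fast++
(s=2,f=5) a[fast]=5≠a[slow]=2 write a[3]=5 → slow++,fast++
(s=3,f=6) a[fast]=5=a[slow] dup → fast++
(s=3,f=7) a[fast]=5=a[slow] dup → fast++
(s=3,f=8) a[fast]=5=a[slow] dup → fast++
(s=3,f=9) a[fast]=6≠a[slow]=5 write a[4]=6 → slow++,fast++
(s=4,f=10) a[fast]=6=a[slow] dup → fast++
(s=4,f=11) a[fast]=7≠a[slow]=6 write a[5]=7 → slow++,fast++
(s=5,f=12) a[fast]=7=a[slow] dup → fast++
(s=5,f=13) a[fast]=7=a[slow] dup → fast++
(s=5,f=14) a[fast]=8≠a[slow]=7 write a[6]=8 → slow++,fast++
(s=6,f=15) a[fast]=8=a[slow] dup → fast++
(s=6,f=16) a[fast]=9≠a[slow]=8 write a[7]=9 → slow++,fast++
(s=7,f=17) a[fast]=11≠a[slow]=9 write a[8]=11 → slow++,fast++
(s=8,f=18) a[fast]=12≠a[slow]=11 write a[9]=12 → slow++,fast++
(s=9,f=19) a[fast]=12=a[slow] dup → fast++
(s=9,f=20) a[fast]=13≠a[slow]=12 write a[10]=13 → slow++,fast++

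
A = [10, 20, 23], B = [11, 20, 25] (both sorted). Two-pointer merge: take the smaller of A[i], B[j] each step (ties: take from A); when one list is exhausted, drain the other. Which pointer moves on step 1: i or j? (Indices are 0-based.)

i

[i=0,j=0] A[i]=10<=B[j]=11 take 10 → i++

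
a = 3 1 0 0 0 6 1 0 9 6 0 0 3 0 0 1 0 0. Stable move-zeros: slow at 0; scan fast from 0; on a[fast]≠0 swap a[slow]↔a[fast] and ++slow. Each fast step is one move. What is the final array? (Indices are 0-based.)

slow=0 fast=0: a[fast]=3≠0 swap→a[0]=3, slow++,fast++
slow=1 fast=1: a[fast]=1≠0 swap→a[1]=1, slow++,fast++
slow=2 fast=2: a[fast]=0, fast++
slow=2 fast=3: a[fast]=0, fast++
slow=2 fast=4: a[fast]=0, fast++
slow=2 fast=5: a[fast]=6≠0 swap→a[2]=6, slow++,fast++
slow=3 fast=6: a[fast]=1≠0 swap→a[3]=1, slow++,fast++
slow=4 fast=7: a[fast]=0, fast++
slow=4 fast=8: a[fast]=9≠0 swap→a[4]=9, slow++,fast++
slow=5 fast=9: a[fast]=6≠0 swap→a[5]=6, slow++,fast++
slow=6 fast=10: a[fast]=0, fast++
slow=6 fast=11: a[fast]=0, fast++
slow=6 fast=12: a[fast]=3≠0 swap→a[6]=3, slow++,fast++
slow=7 fast=13: a[fast]=0, fast++
slow=7 fast=14: a[fast]=0, fast++
slow=7 fast=15: a[fast]=1≠0 swap→a[7]=1, slow++,fast++
slow=8 fast=16: a[fast]=0, fast++
slow=8 fast=17: a[fast]=0, fast++

[3, 1, 6, 1, 9, 6, 3, 1, 0, 0, 0, 0, 0, 0, 0, 0, 0, 0]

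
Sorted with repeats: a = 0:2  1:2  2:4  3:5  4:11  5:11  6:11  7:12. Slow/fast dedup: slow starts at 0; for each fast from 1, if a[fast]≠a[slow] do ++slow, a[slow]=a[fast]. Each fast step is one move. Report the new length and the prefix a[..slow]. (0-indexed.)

(s=0,f=1) a[fast]=2=a[slow] dup → fast++
(s=0,f=2) a[fast]=4≠a[slow]=2 write a[1]=4 → slow++,fast++
(s=1,f=3) a[fast]=5≠a[slow]=4 write a[2]=5 → slow++,fast++
(s=2,f=4) a[fast]=11≠a[slow]=5 write a[3]=11 → slow++,fast++
(s=3,f=5) a[fast]=11=a[slow] dup → fast++
(s=3,f=6) a[fast]=11=a[slow] dup → fast++
(s=3,f=7) a[fast]=12≠a[slow]=11 write a[4]=12 → slow++,fast++

length 5; prefix = [2, 4, 5, 11, 12]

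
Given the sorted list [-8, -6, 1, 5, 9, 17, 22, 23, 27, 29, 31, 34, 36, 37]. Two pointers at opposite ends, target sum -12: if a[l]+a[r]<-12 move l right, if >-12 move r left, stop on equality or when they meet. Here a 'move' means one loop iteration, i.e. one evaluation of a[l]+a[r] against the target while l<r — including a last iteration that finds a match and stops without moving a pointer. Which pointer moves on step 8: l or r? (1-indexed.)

[1,14] -8+37=29 >-12 → r--
[1,13] -8+36=28 >-12 → r--
[1,12] -8+34=26 >-12 → r--
[1,11] -8+31=23 >-12 → r--
[1,10] -8+29=21 >-12 → r--
[1,9] -8+27=19 >-12 → r--
[1,8] -8+23=15 >-12 → r--
[1,7] -8+22=14 >-12 → r--

r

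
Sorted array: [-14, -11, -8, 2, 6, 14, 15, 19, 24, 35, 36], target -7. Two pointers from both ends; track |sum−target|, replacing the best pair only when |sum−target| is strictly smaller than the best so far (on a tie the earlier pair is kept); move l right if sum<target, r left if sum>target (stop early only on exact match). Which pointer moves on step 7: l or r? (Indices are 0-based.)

[0,10] -14+36=22 d=29 * → r--
[0,9] -14+35=21 d=28 * → r--
[0,8] -14+24=10 d=17 * → r--
[0,7] -14+19=5 d=12 * → r--
[0,6] -14+15=1 d=8 * → r--
[0,5] -14+14=0 d=7 * → r--
[0,4] -14+6=-8 d=1 * → l++

l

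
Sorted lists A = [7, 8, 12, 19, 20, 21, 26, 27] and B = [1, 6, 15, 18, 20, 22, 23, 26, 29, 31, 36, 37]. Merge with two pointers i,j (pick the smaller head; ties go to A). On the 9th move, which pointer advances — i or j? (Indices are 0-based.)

[i=0,j=0] A[i]=7>B[j]=1 take 1 → j++
[i=0,j=1] A[i]=7>B[j]=6 take 6 → j++
[i=0,j=2] A[i]=7<=B[j]=15 take 7 → i++
[i=1,j=2] A[i]=8<=B[j]=15 take 8 → i++
[i=2,j=2] A[i]=12<=B[j]=15 take 12 → i++
[i=3,j=2] A[i]=19>B[j]=15 take 15 → j++
[i=3,j=3] A[i]=19>B[j]=18 take 18 → j++
[i=3,j=4] A[i]=19<=B[j]=20 take 19 → i++
[i=4,j=4] A[i]=20<=B[j]=20 take 20 → i++

i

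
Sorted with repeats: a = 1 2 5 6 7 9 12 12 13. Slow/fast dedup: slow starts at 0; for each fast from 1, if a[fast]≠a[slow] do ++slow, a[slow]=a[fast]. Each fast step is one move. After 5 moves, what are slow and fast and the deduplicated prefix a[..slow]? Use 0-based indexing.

slow=5, fast=6, prefix=[1, 2, 5, 6, 7, 9]

slow=0 fast=1: a[fast]=2≠a[slow]=1 write a[1]=2, slow++,fast++
slow=1 fast=2: a[fast]=5≠a[slow]=2 write a[2]=5, slow++,fast++
slow=2 fast=3: a[fast]=6≠a[slow]=5 write a[3]=6, slow++,fast++
slow=3 fast=4: a[fast]=7≠a[slow]=6 write a[4]=7, slow++,fast++
slow=4 fast=5: a[fast]=9≠a[slow]=7 write a[5]=9, slow++,fast++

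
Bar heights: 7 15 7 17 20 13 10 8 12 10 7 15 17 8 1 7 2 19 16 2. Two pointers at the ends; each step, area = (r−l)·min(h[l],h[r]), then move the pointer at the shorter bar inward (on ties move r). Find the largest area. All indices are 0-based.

[0,19] min(7,2)*19=38 best=38 * → r--
[0,18] min(7,16)*18=126 best=126 * → l++
[1,18] min(15,16)*17=255 best=255 * → l++
[2,18] min(7,16)*16=112 best=255 → l++
[3,18] min(17,16)*15=240 best=255 → r--
[3,17] min(17,19)*14=238 best=255 → l++
[4,17] min(20,19)*13=247 best=255 → r--
[4,16] min(20,2)*12=24 best=255 → r--
[4,15] min(20,7)*11=77 best=255 → r--
[4,14] min(20,1)*10=10 best=255 → r--
[4,13] min(20,8)*9=72 best=255 → r--
[4,12] min(20,17)*8=136 best=255 → r--
[4,11] min(20,15)*7=105 best=255 → r--
[4,10] min(20,7)*6=42 best=255 → r--
[4,9] min(20,10)*5=50 best=255 → r--
[4,8] min(20,12)*4=48 best=255 → r--
[4,7] min(20,8)*3=24 best=255 → r--
[4,6] min(20,10)*2=20 best=255 → r--
[4,5] min(20,13)*1=13 best=255 → r--

max area = 255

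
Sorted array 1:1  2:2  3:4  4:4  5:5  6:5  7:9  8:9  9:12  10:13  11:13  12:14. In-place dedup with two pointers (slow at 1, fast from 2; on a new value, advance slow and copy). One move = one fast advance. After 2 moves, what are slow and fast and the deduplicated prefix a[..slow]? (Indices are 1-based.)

slow=1 fast=2: a[fast]=2≠a[slow]=1 write a[2]=2, slow++,fast++
slow=2 fast=3: a[fast]=4≠a[slow]=2 write a[3]=4, slow++,fast++

slow=3, fast=4, prefix=[1, 2, 4]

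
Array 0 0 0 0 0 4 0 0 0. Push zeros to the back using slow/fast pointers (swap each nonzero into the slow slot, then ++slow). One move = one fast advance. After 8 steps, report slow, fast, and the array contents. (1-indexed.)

(s=1,f=1) a[fast]=0 → fast++
(s=1,f=2) a[fast]=0 → fast++
(s=1,f=3) a[fast]=0 → fast++
(s=1,f=4) a[fast]=0 → fast++
(s=1,f=5) a[fast]=0 → fast++
(s=1,f=6) a[fast]=4≠0 swap→a[1]=4 → slow++,fast++
(s=2,f=7) a[fast]=0 → fast++
(s=2,f=8) a[fast]=0 → fast++

slow=2, fast=9, a=[4, 0, 0, 0, 0, 0, 0, 0, 0]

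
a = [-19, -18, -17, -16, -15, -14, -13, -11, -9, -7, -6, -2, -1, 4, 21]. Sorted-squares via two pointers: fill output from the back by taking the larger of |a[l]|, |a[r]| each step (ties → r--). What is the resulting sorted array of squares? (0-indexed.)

l=0 r=14: |-19|<=|21| out[14]=441, r--
l=0 r=13: |-19|>|4| out[13]=361, l++
l=1 r=13: |-18|>|4| out[12]=324, l++
l=2 r=13: |-17|>|4| out[11]=289, l++
l=3 r=13: |-16|>|4| out[10]=256, l++
l=4 r=13: |-15|>|4| out[9]=225, l++
l=5 r=13: |-14|>|4| out[8]=196, l++
l=6 r=13: |-13|>|4| out[7]=169, l++
l=7 r=13: |-11|>|4| out[6]=121, l++
l=8 r=13: |-9|>|4| out[5]=81, l++
l=9 r=13: |-7|>|4| out[4]=49, l++
l=10 r=13: |-6|>|4| out[3]=36, l++
l=11 r=13: |-2|<=|4| out[2]=16, r--
l=11 r=12: |-2|>|-1| out[1]=4, l++
l=12 r=12: |-1|<=|-1| out[0]=1, r--

[1, 4, 16, 36, 49, 81, 121, 169, 196, 225, 256, 289, 324, 361, 441]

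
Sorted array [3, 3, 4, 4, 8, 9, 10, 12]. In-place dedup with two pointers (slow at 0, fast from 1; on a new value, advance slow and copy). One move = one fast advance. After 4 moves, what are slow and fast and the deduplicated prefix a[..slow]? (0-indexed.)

slow=0 fast=1: a[fast]=3=a[slow] dup, fast++
slow=0 fast=2: a[fast]=4≠a[slow]=3 write a[1]=4, slow++,fast++
slow=1 fast=3: a[fast]=4=a[slow] dup, fast++
slow=1 fast=4: a[fast]=8≠a[slow]=4 write a[2]=8, slow++,fast++

slow=2, fast=5, prefix=[3, 4, 8]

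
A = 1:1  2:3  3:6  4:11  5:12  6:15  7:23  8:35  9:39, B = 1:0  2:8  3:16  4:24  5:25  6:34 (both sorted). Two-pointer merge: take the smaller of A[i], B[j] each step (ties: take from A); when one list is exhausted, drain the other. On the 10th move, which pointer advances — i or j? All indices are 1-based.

i

[i=1,j=1] A[i]=1>B[j]=0 take 0 → j++
[i=1,j=2] A[i]=1<=B[j]=8 take 1 → i++
[i=2,j=2] A[i]=3<=B[j]=8 take 3 → i++
[i=3,j=2] A[i]=6<=B[j]=8 take 6 → i++
[i=4,j=2] A[i]=11>B[j]=8 take 8 → j++
[i=4,j=3] A[i]=11<=B[j]=16 take 11 → i++
[i=5,j=3] A[i]=12<=B[j]=16 take 12 → i++
[i=6,j=3] A[i]=15<=B[j]=16 take 15 → i++
[i=7,j=3] A[i]=23>B[j]=16 take 16 → j++
[i=7,j=4] A[i]=23<=B[j]=24 take 23 → i++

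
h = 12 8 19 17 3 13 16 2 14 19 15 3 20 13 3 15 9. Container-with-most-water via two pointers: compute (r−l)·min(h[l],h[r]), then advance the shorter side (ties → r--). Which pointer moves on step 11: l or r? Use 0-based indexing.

l=0 r=16: min(12,9)*16=144 best=144 *, r--
l=0 r=15: min(12,15)*15=180 best=180 *, l++
l=1 r=15: min(8,15)*14=112 best=180, l++
l=2 r=15: min(19,15)*13=195 best=195 *, r--
l=2 r=14: min(19,3)*12=36 best=195, r--
l=2 r=13: min(19,13)*11=143 best=195, r--
l=2 r=12: min(19,20)*10=190 best=195, l++
l=3 r=12: min(17,20)*9=153 best=195, l++
l=4 r=12: min(3,20)*8=24 best=195, l++
l=5 r=12: min(13,20)*7=91 best=195, l++
l=6 r=12: min(16,20)*6=96 best=195, l++

l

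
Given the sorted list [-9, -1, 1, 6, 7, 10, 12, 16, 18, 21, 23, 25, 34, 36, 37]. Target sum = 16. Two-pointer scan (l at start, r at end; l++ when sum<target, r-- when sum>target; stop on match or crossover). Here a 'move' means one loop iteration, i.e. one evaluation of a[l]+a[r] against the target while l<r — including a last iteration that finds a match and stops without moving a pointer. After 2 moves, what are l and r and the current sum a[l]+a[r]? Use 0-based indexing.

l=0 r=14: -9+37=28 >16, r--
l=0 r=13: -9+36=27 >16, r--

l=0, r=12, sum=25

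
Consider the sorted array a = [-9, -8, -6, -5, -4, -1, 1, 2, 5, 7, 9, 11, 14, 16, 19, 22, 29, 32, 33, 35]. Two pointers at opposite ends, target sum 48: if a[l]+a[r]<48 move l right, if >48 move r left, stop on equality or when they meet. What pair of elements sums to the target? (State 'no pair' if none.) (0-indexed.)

l=0 r=19: -9+35=26 <48, l++
l=1 r=19: -8+35=27 <48, l++
l=2 r=19: -6+35=29 <48, l++
l=3 r=19: -5+35=30 <48, l++
l=4 r=19: -4+35=31 <48, l++
l=5 r=19: -1+35=34 <48, l++
l=6 r=19: 1+35=36 <48, l++
l=7 r=19: 2+35=37 <48, l++
l=8 r=19: 5+35=40 <48, l++
l=9 r=19: 7+35=42 <48, l++
l=10 r=19: 9+35=44 <48, l++
l=11 r=19: 11+35=46 <48, l++
l=12 r=19: 14+35=49 >48, r--
l=12 r=18: 14+33=47 <48, l++
l=13 r=18: 16+33=49 >48, r--
l=13 r=17: 16+32=48, found

(16, 32)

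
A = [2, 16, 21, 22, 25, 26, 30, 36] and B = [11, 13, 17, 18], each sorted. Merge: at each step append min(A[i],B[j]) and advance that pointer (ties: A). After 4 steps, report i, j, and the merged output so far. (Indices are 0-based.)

[i=0,j=0] A[i]=2<=B[j]=11 take 2 → i++
[i=1,j=0] A[i]=16>B[j]=11 take 11 → j++
[i=1,j=1] A[i]=16>B[j]=13 take 13 → j++
[i=1,j=2] A[i]=16<=B[j]=17 take 16 → i++

i=2, j=2, merged so far=[2, 11, 13, 16]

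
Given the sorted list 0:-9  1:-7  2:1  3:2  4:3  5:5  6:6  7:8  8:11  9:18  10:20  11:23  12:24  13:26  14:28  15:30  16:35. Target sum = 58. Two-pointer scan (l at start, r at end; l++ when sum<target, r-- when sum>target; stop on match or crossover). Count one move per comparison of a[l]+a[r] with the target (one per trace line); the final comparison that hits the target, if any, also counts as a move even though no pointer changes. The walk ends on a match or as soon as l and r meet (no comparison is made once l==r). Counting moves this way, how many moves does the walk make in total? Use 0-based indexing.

12 moves

[0,16] -9+35=26 <58 → l++
[1,16] -7+35=28 <58 → l++
[2,16] 1+35=36 <58 → l++
[3,16] 2+35=37 <58 → l++
[4,16] 3+35=38 <58 → l++
[5,16] 5+35=40 <58 → l++
[6,16] 6+35=41 <58 → l++
[7,16] 8+35=43 <58 → l++
[8,16] 11+35=46 <58 → l++
[9,16] 18+35=53 <58 → l++
[10,16] 20+35=55 <58 → l++
[11,16] 23+35=58 → found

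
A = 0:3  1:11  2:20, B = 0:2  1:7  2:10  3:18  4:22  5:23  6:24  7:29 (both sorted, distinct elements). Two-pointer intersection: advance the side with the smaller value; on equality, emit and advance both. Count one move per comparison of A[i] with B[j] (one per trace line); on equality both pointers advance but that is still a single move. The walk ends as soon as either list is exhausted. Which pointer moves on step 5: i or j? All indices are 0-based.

i=0 j=0: 3>2, j++
i=0 j=1: 3<7, i++
i=1 j=1: 11>7, j++
i=1 j=2: 11>10, j++
i=1 j=3: 11<18, i++

i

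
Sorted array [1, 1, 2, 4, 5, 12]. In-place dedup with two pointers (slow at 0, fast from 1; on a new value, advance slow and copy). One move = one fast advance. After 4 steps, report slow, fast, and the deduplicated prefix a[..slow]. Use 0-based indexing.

slow=3, fast=5, prefix=[1, 2, 4, 5]

(s=0,f=1) a[fast]=1=a[slow] dup → fast++
(s=0,f=2) a[fast]=2≠a[slow]=1 write a[1]=2 → slow++,fast++
(s=1,f=3) a[fast]=4≠a[slow]=2 write a[2]=4 → slow++,fast++
(s=2,f=4) a[fast]=5≠a[slow]=4 write a[3]=5 → slow++,fast++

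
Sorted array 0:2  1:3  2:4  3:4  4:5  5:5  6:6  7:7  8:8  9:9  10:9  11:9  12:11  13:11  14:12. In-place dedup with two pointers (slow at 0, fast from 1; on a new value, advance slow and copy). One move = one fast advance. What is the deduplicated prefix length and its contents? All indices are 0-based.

(s=0,f=1) a[fast]=3≠a[slow]=2 write a[1]=3 → slow++,fast++
(s=1,f=2) a[fast]=4≠a[slow]=3 write a[2]=4 → slow++,fast++
(s=2,f=3) a[fast]=4=a[slow] dup → fast++
(s=2,f=4) a[fast]=5≠a[slow]=4 write a[3]=5 → slow++,fast++
(s=3,f=5) a[fast]=5=a[slow] dup → fast++
(s=3,f=6) a[fast]=6≠a[slow]=5 write a[4]=6 → slow++,fast++
(s=4,f=7) a[fast]=7≠a[slow]=6 write a[5]=7 → slow++,fast++
(s=5,f=8) a[fast]=8≠a[slow]=7 write a[6]=8 → slow++,fast++
(s=6,f=9) a[fast]=9≠a[slow]=8 write a[7]=9 → slow++,fast++
(s=7,f=10) a[fast]=9=a[slow] dup → fast++
(s=7,f=11) a[fast]=9=a[slow] dup → fast++
(s=7,f=12) a[fast]=11≠a[slow]=9 write a[8]=11 → slow++,fast++
(s=8,f=13) a[fast]=11=a[slow] dup → fast++
(s=8,f=14) a[fast]=12≠a[slow]=11 write a[9]=12 → slow++,fast++

length 10; prefix = [2, 3, 4, 5, 6, 7, 8, 9, 11, 12]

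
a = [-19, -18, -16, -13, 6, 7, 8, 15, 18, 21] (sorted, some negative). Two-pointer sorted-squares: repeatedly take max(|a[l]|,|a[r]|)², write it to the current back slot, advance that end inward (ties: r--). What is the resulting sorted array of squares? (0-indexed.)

[0,9] |-19|<=|21| out[9]=441 → r--
[0,8] |-19|>|18| out[8]=361 → l++
[1,8] |-18|<=|18| out[7]=324 → r--
[1,7] |-18|>|15| out[6]=324 → l++
[2,7] |-16|>|15| out[5]=256 → l++
[3,7] |-13|<=|15| out[4]=225 → r--
[3,6] |-13|>|8| out[3]=169 → l++
[4,6] |6|<=|8| out[2]=64 → r--
[4,5] |6|<=|7| out[1]=49 → r--
[4,4] |6|<=|6| out[0]=36 → r--

[36, 49, 64, 169, 225, 256, 324, 324, 361, 441]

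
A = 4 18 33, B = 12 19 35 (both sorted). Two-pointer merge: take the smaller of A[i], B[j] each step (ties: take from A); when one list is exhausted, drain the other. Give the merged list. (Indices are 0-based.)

[4, 12, 18, 19, 33, 35]

[i=0,j=0] A[i]=4<=B[j]=12 take 4 → i++
[i=1,j=0] A[i]=18>B[j]=12 take 12 → j++
[i=1,j=1] A[i]=18<=B[j]=19 take 18 → i++
[i=2,j=1] A[i]=33>B[j]=19 take 19 → j++
[i=2,j=2] A[i]=33<=B[j]=35 take 33 → i++
[i=3,j=2] A done, take B[j]=35 → j++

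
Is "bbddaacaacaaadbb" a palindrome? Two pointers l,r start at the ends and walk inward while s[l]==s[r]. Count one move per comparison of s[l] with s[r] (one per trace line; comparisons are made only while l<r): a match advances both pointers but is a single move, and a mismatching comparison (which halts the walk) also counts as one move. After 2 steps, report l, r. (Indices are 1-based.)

l=1 r=16: 'b'=='b', l++,r--
l=2 r=15: 'b'=='b', l++,r--

l=3, r=14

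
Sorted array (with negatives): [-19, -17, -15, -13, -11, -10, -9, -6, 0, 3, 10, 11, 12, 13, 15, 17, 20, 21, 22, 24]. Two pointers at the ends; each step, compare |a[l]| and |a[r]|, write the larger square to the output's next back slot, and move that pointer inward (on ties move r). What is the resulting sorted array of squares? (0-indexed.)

l=0 r=19: |-19|<=|24| out[19]=576, r--
l=0 r=18: |-19|<=|22| out[18]=484, r--
l=0 r=17: |-19|<=|21| out[17]=441, r--
l=0 r=16: |-19|<=|20| out[16]=400, r--
l=0 r=15: |-19|>|17| out[15]=361, l++
l=1 r=15: |-17|<=|17| out[14]=289, r--
l=1 r=14: |-17|>|15| out[13]=289, l++
l=2 r=14: |-15|<=|15| out[12]=225, r--
l=2 r=13: |-15|>|13| out[11]=225, l++
l=3 r=13: |-13|<=|13| out[10]=169, r--
l=3 r=12: |-13|>|12| out[9]=169, l++
l=4 r=12: |-11|<=|12| out[8]=144, r--
l=4 r=11: |-11|<=|11| out[7]=121, r--
l=4 r=10: |-11|>|10| out[6]=121, l++
l=5 r=10: |-10|<=|10| out[5]=100, r--
l=5 r=9: |-10|>|3| out[4]=100, l++
l=6 r=9: |-9|>|3| out[3]=81, l++
l=7 r=9: |-6|>|3| out[2]=36, l++
l=8 r=9: |0|<=|3| out[1]=9, r--
l=8 r=8: |0|<=|0| out[0]=0, r--

[0, 9, 36, 81, 100, 100, 121, 121, 144, 169, 169, 225, 225, 289, 289, 361, 400, 441, 484, 576]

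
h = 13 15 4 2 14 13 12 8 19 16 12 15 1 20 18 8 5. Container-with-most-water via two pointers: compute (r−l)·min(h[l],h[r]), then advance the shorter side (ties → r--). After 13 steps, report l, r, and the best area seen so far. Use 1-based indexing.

l=11, r=14, best area=195

[1,17] min(13,5)*16=80 best=80 * → r--
[1,16] min(13,8)*15=120 best=120 * → r--
[1,15] min(13,18)*14=182 best=182 * → l++
[2,15] min(15,18)*13=195 best=195 * → l++
[3,15] min(4,18)*12=48 best=195 → l++
[4,15] min(2,18)*11=22 best=195 → l++
[5,15] min(14,18)*10=140 best=195 → l++
[6,15] min(13,18)*9=117 best=195 → l++
[7,15] min(12,18)*8=96 best=195 → l++
[8,15] min(8,18)*7=56 best=195 → l++
[9,15] min(19,18)*6=108 best=195 → r--
[9,14] min(19,20)*5=95 best=195 → l++
[10,14] min(16,20)*4=64 best=195 → l++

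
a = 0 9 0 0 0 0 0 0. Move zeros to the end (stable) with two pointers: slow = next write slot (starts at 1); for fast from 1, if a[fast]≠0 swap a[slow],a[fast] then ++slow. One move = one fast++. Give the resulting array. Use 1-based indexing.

[9, 0, 0, 0, 0, 0, 0, 0]

(s=1,f=1) a[fast]=0 → fast++
(s=1,f=2) a[fast]=9≠0 swap→a[1]=9 → slow++,fast++
(s=2,f=3) a[fast]=0 → fast++
(s=2,f=4) a[fast]=0 → fast++
(s=2,f=5) a[fast]=0 → fast++
(s=2,f=6) a[fast]=0 → fast++
(s=2,f=7) a[fast]=0 → fast++
(s=2,f=8) a[fast]=0 → fast++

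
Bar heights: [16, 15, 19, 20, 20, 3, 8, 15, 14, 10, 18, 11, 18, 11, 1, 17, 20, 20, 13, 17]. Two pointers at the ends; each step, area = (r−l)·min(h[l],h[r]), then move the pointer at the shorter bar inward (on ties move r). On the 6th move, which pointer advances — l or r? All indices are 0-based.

[0,19] min(16,17)*19=304 best=304 * → l++
[1,19] min(15,17)*18=270 best=304 → l++
[2,19] min(19,17)*17=289 best=304 → r--
[2,18] min(19,13)*16=208 best=304 → r--
[2,17] min(19,20)*15=285 best=304 → l++
[3,17] min(20,20)*14=280 best=304 → r--

r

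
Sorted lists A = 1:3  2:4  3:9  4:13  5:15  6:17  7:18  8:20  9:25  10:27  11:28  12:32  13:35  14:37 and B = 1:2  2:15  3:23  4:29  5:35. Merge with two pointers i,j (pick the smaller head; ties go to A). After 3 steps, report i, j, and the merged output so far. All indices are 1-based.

[i=1,j=1] A[i]=3>B[j]=2 take 2 → j++
[i=1,j=2] A[i]=3<=B[j]=15 take 3 → i++
[i=2,j=2] A[i]=4<=B[j]=15 take 4 → i++

i=3, j=2, merged so far=[2, 3, 4]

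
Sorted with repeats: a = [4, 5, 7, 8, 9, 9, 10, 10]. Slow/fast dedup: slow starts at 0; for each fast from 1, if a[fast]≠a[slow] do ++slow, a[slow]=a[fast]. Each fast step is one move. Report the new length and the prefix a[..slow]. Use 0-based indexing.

length 6; prefix = [4, 5, 7, 8, 9, 10]

slow=0 fast=1: a[fast]=5≠a[slow]=4 write a[1]=5, slow++,fast++
slow=1 fast=2: a[fast]=7≠a[slow]=5 write a[2]=7, slow++,fast++
slow=2 fast=3: a[fast]=8≠a[slow]=7 write a[3]=8, slow++,fast++
slow=3 fast=4: a[fast]=9≠a[slow]=8 write a[4]=9, slow++,fast++
slow=4 fast=5: a[fast]=9=a[slow] dup, fast++
slow=4 fast=6: a[fast]=10≠a[slow]=9 write a[5]=10, slow++,fast++
slow=5 fast=7: a[fast]=10=a[slow] dup, fast++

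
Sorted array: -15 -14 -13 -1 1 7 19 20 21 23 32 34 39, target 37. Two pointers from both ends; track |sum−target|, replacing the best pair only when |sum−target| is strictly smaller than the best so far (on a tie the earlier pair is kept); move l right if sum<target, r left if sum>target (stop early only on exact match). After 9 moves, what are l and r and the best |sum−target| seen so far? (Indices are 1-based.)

l=7, r=10, best |Δ|=1

[1,13] -15+39=24 d=13 * → l++
[2,13] -14+39=25 d=12 * → l++
[3,13] -13+39=26 d=11 * → l++
[4,13] -1+39=38 d=1 * → r--
[4,12] -1+34=33 d=4 → l++
[5,12] 1+34=35 d=2 → l++
[6,12] 7+34=41 d=4 → r--
[6,11] 7+32=39 d=2 → r--
[6,10] 7+23=30 d=7 → l++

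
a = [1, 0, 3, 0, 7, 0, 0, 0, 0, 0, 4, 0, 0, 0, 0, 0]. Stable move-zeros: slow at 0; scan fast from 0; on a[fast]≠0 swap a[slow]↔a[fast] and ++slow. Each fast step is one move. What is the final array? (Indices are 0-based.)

[1, 3, 7, 4, 0, 0, 0, 0, 0, 0, 0, 0, 0, 0, 0, 0]

(s=0,f=0) a[fast]=1≠0 swap→a[0]=1 → slow++,fast++
(s=1,f=1) a[fast]=0 → fast++
(s=1,f=2) a[fast]=3≠0 swap→a[1]=3 → slow++,fast++
(s=2,f=3) a[fast]=0 → fast++
(s=2,f=4) a[fast]=7≠0 swap→a[2]=7 → slow++,fast++
(s=3,f=5) a[fast]=0 → fast++
(s=3,f=6) a[fast]=0 → fast++
(s=3,f=7) a[fast]=0 → fast++
(s=3,f=8) a[fast]=0 → fast++
(s=3,f=9) a[fast]=0 → fast++
(s=3,f=10) a[fast]=4≠0 swap→a[3]=4 → slow++,fast++
(s=4,f=11) a[fast]=0 → fast++
(s=4,f=12) a[fast]=0 → fast++
(s=4,f=13) a[fast]=0 → fast++
(s=4,f=14) a[fast]=0 → fast++
(s=4,f=15) a[fast]=0 → fast++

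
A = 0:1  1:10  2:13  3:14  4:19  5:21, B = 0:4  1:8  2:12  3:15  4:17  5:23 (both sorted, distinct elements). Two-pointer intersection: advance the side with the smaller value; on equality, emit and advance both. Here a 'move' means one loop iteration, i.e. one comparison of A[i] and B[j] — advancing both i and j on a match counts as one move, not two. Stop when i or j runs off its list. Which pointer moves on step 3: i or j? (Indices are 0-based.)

j

[i=0,j=0] 1<4 → i++
[i=1,j=0] 10>4 → j++
[i=1,j=1] 10>8 → j++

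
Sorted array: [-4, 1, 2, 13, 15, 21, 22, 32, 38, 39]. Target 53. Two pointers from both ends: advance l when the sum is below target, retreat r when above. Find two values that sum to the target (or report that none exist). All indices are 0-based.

(15, 38)

[0,9] -4+39=35 <53 → l++
[1,9] 1+39=40 <53 → l++
[2,9] 2+39=41 <53 → l++
[3,9] 13+39=52 <53 → l++
[4,9] 15+39=54 >53 → r--
[4,8] 15+38=53 → found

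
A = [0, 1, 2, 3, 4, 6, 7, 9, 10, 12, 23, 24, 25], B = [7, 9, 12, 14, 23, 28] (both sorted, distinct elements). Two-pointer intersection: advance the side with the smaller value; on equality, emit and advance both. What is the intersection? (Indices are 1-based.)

i=1 j=1: 0<7, i++
i=2 j=1: 1<7, i++
i=3 j=1: 2<7, i++
i=4 j=1: 3<7, i++
i=5 j=1: 4<7, i++
i=6 j=1: 6<7, i++
i=7 j=1: 7==7 emit, i++,j++
i=8 j=2: 9==9 emit, i++,j++
i=9 j=3: 10<12, i++
i=10 j=3: 12==12 emit, i++,j++
i=11 j=4: 23>14, j++
i=11 j=5: 23==23 emit, i++,j++
i=12 j=6: 24<28, i++
i=13 j=6: 25<28, i++

intersection = [7, 9, 12, 23]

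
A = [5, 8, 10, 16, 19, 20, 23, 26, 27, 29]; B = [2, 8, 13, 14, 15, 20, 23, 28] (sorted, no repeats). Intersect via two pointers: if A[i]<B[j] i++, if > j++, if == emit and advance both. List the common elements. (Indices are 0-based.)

[i=0,j=0] 5>2 → j++
[i=0,j=1] 5<8 → i++
[i=1,j=1] 8==8 emit → i++,j++
[i=2,j=2] 10<13 → i++
[i=3,j=2] 16>13 → j++
[i=3,j=3] 16>14 → j++
[i=3,j=4] 16>15 → j++
[i=3,j=5] 16<20 → i++
[i=4,j=5] 19<20 → i++
[i=5,j=5] 20==20 emit → i++,j++
[i=6,j=6] 23==23 emit → i++,j++
[i=7,j=7] 26<28 → i++
[i=8,j=7] 27<28 → i++
[i=9,j=7] 29>28 → j++

intersection = [8, 20, 23]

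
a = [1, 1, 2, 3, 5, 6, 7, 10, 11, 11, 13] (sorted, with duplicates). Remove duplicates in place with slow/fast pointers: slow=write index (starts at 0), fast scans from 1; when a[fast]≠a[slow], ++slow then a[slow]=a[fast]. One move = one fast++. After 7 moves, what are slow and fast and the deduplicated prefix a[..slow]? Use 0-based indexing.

slow=0 fast=1: a[fast]=1=a[slow] dup, fast++
slow=0 fast=2: a[fast]=2≠a[slow]=1 write a[1]=2, slow++,fast++
slow=1 fast=3: a[fast]=3≠a[slow]=2 write a[2]=3, slow++,fast++
slow=2 fast=4: a[fast]=5≠a[slow]=3 write a[3]=5, slow++,fast++
slow=3 fast=5: a[fast]=6≠a[slow]=5 write a[4]=6, slow++,fast++
slow=4 fast=6: a[fast]=7≠a[slow]=6 write a[5]=7, slow++,fast++
slow=5 fast=7: a[fast]=10≠a[slow]=7 write a[6]=10, slow++,fast++

slow=6, fast=8, prefix=[1, 2, 3, 5, 6, 7, 10]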